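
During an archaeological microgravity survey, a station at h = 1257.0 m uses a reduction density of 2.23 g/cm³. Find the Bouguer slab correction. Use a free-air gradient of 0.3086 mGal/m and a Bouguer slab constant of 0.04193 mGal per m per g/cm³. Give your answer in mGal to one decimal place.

Bouguer slab correction = 0.04193 × 2.23 × 1257.0 = 117.5 mGal

117.5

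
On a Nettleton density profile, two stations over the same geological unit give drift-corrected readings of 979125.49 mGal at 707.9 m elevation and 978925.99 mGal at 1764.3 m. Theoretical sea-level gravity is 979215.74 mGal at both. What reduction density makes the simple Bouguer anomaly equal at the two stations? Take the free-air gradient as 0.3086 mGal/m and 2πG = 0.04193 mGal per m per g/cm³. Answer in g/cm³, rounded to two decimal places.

Δg_obs = 978925.99 − 979125.49 = -199.50 mGal over Δh = 1764.3 − 707.9 = 1056.4 m
Equal Bouguer anomalies ⇒ Δg_obs + (0.3086 − 0.04193ρ)·Δh = 0
0.3086 − 0.04193ρ = −Δg_obs/Δh = 0.18885
ρ = (0.3086 − 0.18885) / 0.04193 = 2.86 g/cm³

2.86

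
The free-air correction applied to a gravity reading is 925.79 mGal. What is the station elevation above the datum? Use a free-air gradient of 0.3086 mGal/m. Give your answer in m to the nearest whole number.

3000

h = 925.79 / 0.3086 = 2999.97 m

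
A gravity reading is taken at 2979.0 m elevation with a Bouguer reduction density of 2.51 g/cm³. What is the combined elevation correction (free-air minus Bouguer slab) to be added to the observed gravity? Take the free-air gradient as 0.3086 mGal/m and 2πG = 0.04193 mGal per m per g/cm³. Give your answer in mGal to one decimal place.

Combined gradient = 0.3086 − 0.04193 × 2.51 = 0.2033557 mGal/m
Combined elevation correction = 0.2033557 × 2979.0 = 605.8 mGal

605.8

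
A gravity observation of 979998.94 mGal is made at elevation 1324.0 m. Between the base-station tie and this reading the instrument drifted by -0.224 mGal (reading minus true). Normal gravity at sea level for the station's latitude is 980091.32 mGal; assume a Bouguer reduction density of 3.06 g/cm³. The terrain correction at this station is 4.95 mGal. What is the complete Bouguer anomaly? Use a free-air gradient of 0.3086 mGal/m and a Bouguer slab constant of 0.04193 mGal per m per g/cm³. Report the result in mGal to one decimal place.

Drift-corrected reading = 979998.94 − (-0.224) = 979999.164 mGal
Free-air correction = 0.3086 × 1324.0 = 408.59 mGal
Free-air anomaly = 979999.164 − 980091.32 + (408.59) = 316.434 mGal
Bouguer slab correction = 0.04193 × 3.06 × 1324.0 = 169.88 mGal
Simple Bouguer anomaly = 316.434 − (169.88) = 146.554 mGal
Complete Bouguer anomaly = 146.554 + 4.95 = 151.504 mGal

151.5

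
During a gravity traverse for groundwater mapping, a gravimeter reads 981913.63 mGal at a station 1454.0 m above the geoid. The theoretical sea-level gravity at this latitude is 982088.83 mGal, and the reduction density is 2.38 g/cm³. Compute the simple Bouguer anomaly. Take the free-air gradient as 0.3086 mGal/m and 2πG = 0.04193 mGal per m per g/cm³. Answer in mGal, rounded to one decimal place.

128.4

Free-air correction = 0.3086 × 1454.0 = 448.70 mGal
Free-air anomaly = 981913.63 − 982088.83 + (448.70) = 273.50 mGal
Bouguer slab correction = 0.04193 × 2.38 × 1454.0 = 145.10 mGal
Simple Bouguer anomaly = 273.50 − (145.10) = 128.40 mGal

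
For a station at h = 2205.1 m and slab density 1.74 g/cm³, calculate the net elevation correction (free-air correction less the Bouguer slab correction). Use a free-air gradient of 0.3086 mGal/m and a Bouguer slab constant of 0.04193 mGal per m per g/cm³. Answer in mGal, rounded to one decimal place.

Combined gradient = 0.3086 − 0.04193 × 1.74 = 0.2356418 mGal/m
Combined elevation correction = 0.2356418 × 2205.1 = 519.6 mGal

519.6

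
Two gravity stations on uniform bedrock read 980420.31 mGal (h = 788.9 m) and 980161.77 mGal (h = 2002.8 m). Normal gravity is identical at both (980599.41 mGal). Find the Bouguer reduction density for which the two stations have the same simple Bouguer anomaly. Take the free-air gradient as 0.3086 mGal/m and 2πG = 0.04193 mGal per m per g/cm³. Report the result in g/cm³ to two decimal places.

Δg_obs = 980161.77 − 980420.31 = -258.54 mGal over Δh = 2002.8 − 788.9 = 1213.9 m
Equal Bouguer anomalies ⇒ Δg_obs + (0.3086 − 0.04193ρ)·Δh = 0
0.3086 − 0.04193ρ = −Δg_obs/Δh = 0.21298
ρ = (0.3086 − 0.21298) / 0.04193 = 2.28 g/cm³

2.28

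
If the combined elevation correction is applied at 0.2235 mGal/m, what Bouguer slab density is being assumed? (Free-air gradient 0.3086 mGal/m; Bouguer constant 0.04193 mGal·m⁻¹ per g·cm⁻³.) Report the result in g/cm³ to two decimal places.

0.2235 = 0.3086 − 0.04193 × ρ
ρ = (0.3086 − 0.2235) / 0.04193 = 2.03 g/cm³

2.03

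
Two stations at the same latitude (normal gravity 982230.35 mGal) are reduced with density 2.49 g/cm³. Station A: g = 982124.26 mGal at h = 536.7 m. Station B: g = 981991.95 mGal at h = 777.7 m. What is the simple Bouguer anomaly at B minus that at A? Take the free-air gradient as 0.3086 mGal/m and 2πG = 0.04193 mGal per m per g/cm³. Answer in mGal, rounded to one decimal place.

-83.1

Δg_SB(A) = 982124.26 − 982230.35 + 0.3086×536.7 − 0.04193×2.49×536.7 = 3.50 mGal
Δg_SB(B) = 981991.95 − 982230.35 + 0.3086×777.7 − 0.04193×2.49×777.7 = -79.60 mGal
Difference = -79.60 − (3.50) = -83.10 mGal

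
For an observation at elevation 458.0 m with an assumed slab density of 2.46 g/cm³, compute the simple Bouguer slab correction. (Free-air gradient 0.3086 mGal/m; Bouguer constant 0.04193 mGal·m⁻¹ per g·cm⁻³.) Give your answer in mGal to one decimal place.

Bouguer slab correction = 0.04193 × 2.46 × 458.0 = 47.2 mGal

47.2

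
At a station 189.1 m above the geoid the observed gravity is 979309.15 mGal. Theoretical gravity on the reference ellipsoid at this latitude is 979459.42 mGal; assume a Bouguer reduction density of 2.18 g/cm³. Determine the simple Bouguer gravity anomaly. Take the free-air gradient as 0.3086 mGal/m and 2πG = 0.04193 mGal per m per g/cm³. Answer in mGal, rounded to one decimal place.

Free-air correction = 0.3086 × 189.1 = 58.36 mGal
Free-air anomaly = 979309.15 − 979459.42 + (58.36) = -91.91 mGal
Bouguer slab correction = 0.04193 × 2.18 × 189.1 = 17.29 mGal
Simple Bouguer anomaly = -91.91 − (17.29) = -109.20 mGal

-109.2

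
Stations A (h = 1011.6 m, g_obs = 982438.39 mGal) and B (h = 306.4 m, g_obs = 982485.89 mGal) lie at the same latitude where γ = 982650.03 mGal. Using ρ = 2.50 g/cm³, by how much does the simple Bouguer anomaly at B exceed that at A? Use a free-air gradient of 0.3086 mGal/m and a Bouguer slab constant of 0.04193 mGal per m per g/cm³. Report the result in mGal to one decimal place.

-96.2

Δg_SB(A) = 982438.39 − 982650.03 + 0.3086×1011.6 − 0.04193×2.50×1011.6 = -5.50 mGal
Δg_SB(B) = 982485.89 − 982650.03 + 0.3086×306.4 − 0.04193×2.50×306.4 = -101.70 mGal
Difference = -101.70 − (-5.50) = -96.20 mGal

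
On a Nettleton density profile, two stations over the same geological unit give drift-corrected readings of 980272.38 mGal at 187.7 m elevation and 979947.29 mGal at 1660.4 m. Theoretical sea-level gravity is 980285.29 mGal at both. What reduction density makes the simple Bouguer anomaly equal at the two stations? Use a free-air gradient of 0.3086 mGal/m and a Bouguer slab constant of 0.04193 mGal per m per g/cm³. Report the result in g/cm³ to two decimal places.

Δg_obs = 979947.29 − 980272.38 = -325.09 mGal over Δh = 1660.4 − 187.7 = 1472.7 m
Equal Bouguer anomalies ⇒ Δg_obs + (0.3086 − 0.04193ρ)·Δh = 0
0.3086 − 0.04193ρ = −Δg_obs/Δh = 0.22074
ρ = (0.3086 − 0.22074) / 0.04193 = 2.10 g/cm³

2.10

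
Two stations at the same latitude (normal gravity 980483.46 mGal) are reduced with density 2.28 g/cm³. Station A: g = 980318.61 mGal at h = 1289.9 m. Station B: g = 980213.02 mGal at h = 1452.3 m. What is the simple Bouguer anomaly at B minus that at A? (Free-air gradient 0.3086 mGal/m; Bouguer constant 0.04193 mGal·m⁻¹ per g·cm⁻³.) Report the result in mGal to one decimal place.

Δg_SB(A) = 980318.61 − 980483.46 + 0.3086×1289.9 − 0.04193×2.28×1289.9 = 109.90 mGal
Δg_SB(B) = 980213.02 − 980483.46 + 0.3086×1452.3 − 0.04193×2.28×1452.3 = 38.90 mGal
Difference = 38.90 − (109.90) = -71.00 mGal

-71.0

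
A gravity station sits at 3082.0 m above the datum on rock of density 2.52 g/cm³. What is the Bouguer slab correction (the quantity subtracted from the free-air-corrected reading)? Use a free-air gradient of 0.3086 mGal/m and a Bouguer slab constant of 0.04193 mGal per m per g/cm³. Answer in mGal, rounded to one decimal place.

325.7

Bouguer slab correction = 0.04193 × 2.52 × 3082.0 = 325.7 mGal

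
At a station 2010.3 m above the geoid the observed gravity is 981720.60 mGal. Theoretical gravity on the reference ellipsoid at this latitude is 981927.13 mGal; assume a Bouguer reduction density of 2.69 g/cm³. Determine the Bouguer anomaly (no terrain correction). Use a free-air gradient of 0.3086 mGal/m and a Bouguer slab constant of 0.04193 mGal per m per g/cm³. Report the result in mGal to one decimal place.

187.1

Free-air correction = 0.3086 × 2010.3 = 620.38 mGal
Free-air anomaly = 981720.60 − 981927.13 + (620.38) = 413.85 mGal
Bouguer slab correction = 0.04193 × 2.69 × 2010.3 = 226.75 mGal
Simple Bouguer anomaly = 413.85 − (226.75) = 187.10 mGal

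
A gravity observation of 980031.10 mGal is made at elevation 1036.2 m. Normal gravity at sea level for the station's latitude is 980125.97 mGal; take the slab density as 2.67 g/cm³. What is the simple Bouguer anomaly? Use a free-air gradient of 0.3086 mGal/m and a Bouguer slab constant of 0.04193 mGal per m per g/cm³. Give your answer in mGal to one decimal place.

Free-air correction = 0.3086 × 1036.2 = 319.77 mGal
Free-air anomaly = 980031.10 − 980125.97 + (319.77) = 224.90 mGal
Bouguer slab correction = 0.04193 × 2.67 × 1036.2 = 116.01 mGal
Simple Bouguer anomaly = 224.90 − (116.01) = 108.89 mGal

108.9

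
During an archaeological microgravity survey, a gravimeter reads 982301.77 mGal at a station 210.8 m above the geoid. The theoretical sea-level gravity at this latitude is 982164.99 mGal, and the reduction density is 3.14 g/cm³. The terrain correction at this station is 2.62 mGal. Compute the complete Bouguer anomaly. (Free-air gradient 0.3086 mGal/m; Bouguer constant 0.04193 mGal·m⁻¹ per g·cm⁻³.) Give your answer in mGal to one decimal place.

176.7

Free-air correction = 0.3086 × 210.8 = 65.05 mGal
Free-air anomaly = 982301.77 − 982164.99 + (65.05) = 201.83 mGal
Bouguer slab correction = 0.04193 × 3.14 × 210.8 = 27.75 mGal
Simple Bouguer anomaly = 201.83 − (27.75) = 174.08 mGal
Complete Bouguer anomaly = 174.08 + 2.62 = 176.70 mGal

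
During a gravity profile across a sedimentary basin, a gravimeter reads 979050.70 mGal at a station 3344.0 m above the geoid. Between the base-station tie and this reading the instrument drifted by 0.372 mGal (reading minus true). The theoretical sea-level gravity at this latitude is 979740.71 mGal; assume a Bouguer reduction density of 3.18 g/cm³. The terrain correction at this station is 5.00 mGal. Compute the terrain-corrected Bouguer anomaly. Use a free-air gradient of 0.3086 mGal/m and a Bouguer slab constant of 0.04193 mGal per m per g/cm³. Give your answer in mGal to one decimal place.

-99.3

Drift-corrected reading = 979050.70 − (0.372) = 979050.328 mGal
Free-air correction = 0.3086 × 3344.0 = 1031.96 mGal
Free-air anomaly = 979050.328 − 979740.71 + (1031.96) = 341.578 mGal
Bouguer slab correction = 0.04193 × 3.18 × 3344.0 = 445.88 mGal
Simple Bouguer anomaly = 341.578 − (445.88) = -104.302 mGal
Complete Bouguer anomaly = -104.302 + 5.00 = -99.302 mGal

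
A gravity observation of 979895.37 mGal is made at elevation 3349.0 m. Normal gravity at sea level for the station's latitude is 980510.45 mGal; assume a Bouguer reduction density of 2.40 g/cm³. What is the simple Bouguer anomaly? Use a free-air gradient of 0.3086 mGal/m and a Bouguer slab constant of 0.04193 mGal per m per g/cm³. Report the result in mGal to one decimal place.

Free-air correction = 0.3086 × 3349.0 = 1033.50 mGal
Free-air anomaly = 979895.37 − 980510.45 + (1033.50) = 418.42 mGal
Bouguer slab correction = 0.04193 × 2.40 × 3349.0 = 337.02 mGal
Simple Bouguer anomaly = 418.42 − (337.02) = 81.40 mGal

81.4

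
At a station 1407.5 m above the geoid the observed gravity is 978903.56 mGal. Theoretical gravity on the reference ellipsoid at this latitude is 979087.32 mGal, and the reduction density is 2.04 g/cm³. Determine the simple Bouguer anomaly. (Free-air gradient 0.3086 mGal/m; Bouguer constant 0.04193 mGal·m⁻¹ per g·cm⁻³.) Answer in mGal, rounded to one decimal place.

130.2

Free-air correction = 0.3086 × 1407.5 = 434.35 mGal
Free-air anomaly = 978903.56 − 979087.32 + (434.35) = 250.59 mGal
Bouguer slab correction = 0.04193 × 2.04 × 1407.5 = 120.39 mGal
Simple Bouguer anomaly = 250.59 − (120.39) = 130.20 mGal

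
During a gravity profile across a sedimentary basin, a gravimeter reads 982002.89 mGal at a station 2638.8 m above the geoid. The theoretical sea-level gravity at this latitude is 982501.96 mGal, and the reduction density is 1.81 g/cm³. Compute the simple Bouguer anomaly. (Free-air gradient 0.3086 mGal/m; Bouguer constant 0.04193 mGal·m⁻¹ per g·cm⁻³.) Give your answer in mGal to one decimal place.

115.0

Free-air correction = 0.3086 × 2638.8 = 814.33 mGal
Free-air anomaly = 982002.89 − 982501.96 + (814.33) = 315.26 mGal
Bouguer slab correction = 0.04193 × 1.81 × 2638.8 = 200.27 mGal
Simple Bouguer anomaly = 315.26 − (200.27) = 114.99 mGal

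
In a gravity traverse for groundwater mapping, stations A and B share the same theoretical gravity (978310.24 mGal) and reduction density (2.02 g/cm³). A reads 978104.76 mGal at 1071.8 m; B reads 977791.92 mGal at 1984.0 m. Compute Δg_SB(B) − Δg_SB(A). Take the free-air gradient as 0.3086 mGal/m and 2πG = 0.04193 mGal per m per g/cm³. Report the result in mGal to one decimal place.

-108.6

Δg_SB(A) = 978104.76 − 978310.24 + 0.3086×1071.8 − 0.04193×2.02×1071.8 = 34.50 mGal
Δg_SB(B) = 977791.92 − 978310.24 + 0.3086×1984.0 − 0.04193×2.02×1984.0 = -74.10 mGal
Difference = -74.10 − (34.50) = -108.60 mGal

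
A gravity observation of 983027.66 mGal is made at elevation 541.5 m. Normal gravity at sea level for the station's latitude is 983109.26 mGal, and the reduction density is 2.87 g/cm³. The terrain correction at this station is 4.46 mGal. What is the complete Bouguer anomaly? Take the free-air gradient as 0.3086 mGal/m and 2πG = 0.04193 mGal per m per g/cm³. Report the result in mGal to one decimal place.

Free-air correction = 0.3086 × 541.5 = 167.11 mGal
Free-air anomaly = 983027.66 − 983109.26 + (167.11) = 85.51 mGal
Bouguer slab correction = 0.04193 × 2.87 × 541.5 = 65.16 mGal
Simple Bouguer anomaly = 85.51 − (65.16) = 20.35 mGal
Complete Bouguer anomaly = 20.35 + 4.46 = 24.81 mGal

24.8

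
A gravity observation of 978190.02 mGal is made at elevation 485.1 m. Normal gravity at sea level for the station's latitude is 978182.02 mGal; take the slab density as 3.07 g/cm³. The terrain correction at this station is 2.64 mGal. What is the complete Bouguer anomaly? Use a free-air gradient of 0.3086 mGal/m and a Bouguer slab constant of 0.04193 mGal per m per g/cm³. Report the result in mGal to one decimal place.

97.9

Free-air correction = 0.3086 × 485.1 = 149.70 mGal
Free-air anomaly = 978190.02 − 978182.02 + (149.70) = 157.70 mGal
Bouguer slab correction = 0.04193 × 3.07 × 485.1 = 62.44 mGal
Simple Bouguer anomaly = 157.70 − (62.44) = 95.26 mGal
Complete Bouguer anomaly = 95.26 + 2.64 = 97.90 mGal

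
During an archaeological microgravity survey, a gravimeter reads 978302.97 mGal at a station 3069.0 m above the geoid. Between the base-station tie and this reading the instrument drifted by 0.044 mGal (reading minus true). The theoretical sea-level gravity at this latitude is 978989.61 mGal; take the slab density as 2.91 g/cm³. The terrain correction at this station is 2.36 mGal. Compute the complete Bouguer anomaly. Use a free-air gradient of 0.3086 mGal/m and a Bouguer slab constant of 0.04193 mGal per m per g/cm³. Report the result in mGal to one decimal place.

Drift-corrected reading = 978302.97 − (0.044) = 978302.926 mGal
Free-air correction = 0.3086 × 3069.0 = 947.09 mGal
Free-air anomaly = 978302.926 − 978989.61 + (947.09) = 260.406 mGal
Bouguer slab correction = 0.04193 × 2.91 × 3069.0 = 374.47 mGal
Simple Bouguer anomaly = 260.406 − (374.47) = -114.064 mGal
Complete Bouguer anomaly = -114.064 + 2.36 = -111.704 mGal

-111.7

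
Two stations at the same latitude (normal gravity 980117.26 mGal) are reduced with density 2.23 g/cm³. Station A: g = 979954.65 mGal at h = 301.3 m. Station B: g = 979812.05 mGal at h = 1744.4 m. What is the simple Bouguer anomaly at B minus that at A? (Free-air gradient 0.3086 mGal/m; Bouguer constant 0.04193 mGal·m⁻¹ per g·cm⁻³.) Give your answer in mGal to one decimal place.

Δg_SB(A) = 979954.65 − 980117.26 + 0.3086×301.3 − 0.04193×2.23×301.3 = -97.80 mGal
Δg_SB(B) = 979812.05 − 980117.26 + 0.3086×1744.4 − 0.04193×2.23×1744.4 = 70.00 mGal
Difference = 70.00 − (-97.80) = 167.80 mGal

167.8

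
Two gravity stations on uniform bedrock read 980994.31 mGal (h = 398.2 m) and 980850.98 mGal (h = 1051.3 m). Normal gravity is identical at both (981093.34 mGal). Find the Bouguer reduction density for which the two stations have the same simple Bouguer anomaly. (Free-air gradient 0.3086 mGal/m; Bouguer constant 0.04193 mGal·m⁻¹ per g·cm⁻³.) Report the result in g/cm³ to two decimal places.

Δg_obs = 980850.98 − 980994.31 = -143.33 mGal over Δh = 1051.3 − 398.2 = 653.1 m
Equal Bouguer anomalies ⇒ Δg_obs + (0.3086 − 0.04193ρ)·Δh = 0
0.3086 − 0.04193ρ = −Δg_obs/Δh = 0.21946
ρ = (0.3086 − 0.21946) / 0.04193 = 2.13 g/cm³

2.13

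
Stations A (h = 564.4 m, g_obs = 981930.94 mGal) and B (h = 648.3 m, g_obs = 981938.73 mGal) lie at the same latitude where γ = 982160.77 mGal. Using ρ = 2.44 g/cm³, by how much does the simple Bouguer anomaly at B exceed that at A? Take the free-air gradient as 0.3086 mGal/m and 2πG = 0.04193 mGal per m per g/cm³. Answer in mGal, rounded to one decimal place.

25.1

Δg_SB(A) = 981930.94 − 982160.77 + 0.3086×564.4 − 0.04193×2.44×564.4 = -113.40 mGal
Δg_SB(B) = 981938.73 − 982160.77 + 0.3086×648.3 − 0.04193×2.44×648.3 = -88.30 mGal
Difference = -88.30 − (-113.40) = 25.10 mGal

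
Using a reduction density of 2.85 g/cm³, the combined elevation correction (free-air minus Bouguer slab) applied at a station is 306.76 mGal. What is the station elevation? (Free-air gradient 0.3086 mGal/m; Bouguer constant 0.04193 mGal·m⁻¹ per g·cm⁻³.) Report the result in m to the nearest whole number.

1622

Combined gradient = 0.3086 − 0.04193 × 2.85 = 0.1890995 mGal/m
h = 306.76 / 0.1890995 = 1622.21 m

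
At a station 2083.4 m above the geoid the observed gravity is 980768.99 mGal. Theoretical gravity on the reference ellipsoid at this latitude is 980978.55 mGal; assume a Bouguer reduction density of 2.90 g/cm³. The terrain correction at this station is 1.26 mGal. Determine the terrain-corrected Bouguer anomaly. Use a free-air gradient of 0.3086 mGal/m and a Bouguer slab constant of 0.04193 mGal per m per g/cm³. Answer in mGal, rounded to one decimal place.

Free-air correction = 0.3086 × 2083.4 = 642.94 mGal
Free-air anomaly = 980768.99 − 980978.55 + (642.94) = 433.38 mGal
Bouguer slab correction = 0.04193 × 2.90 × 2083.4 = 253.34 mGal
Simple Bouguer anomaly = 433.38 − (253.34) = 180.04 mGal
Complete Bouguer anomaly = 180.04 + 1.26 = 181.30 mGal

181.3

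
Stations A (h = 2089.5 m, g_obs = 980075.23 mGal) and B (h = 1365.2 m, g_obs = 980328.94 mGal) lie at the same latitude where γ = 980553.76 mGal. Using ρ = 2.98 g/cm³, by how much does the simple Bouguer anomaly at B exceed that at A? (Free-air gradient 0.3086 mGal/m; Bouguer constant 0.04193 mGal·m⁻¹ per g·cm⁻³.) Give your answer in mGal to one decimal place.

120.7

Δg_SB(A) = 980075.23 − 980553.76 + 0.3086×2089.5 − 0.04193×2.98×2089.5 = -94.80 mGal
Δg_SB(B) = 980328.94 − 980553.76 + 0.3086×1365.2 − 0.04193×2.98×1365.2 = 25.90 mGal
Difference = 25.90 − (-94.80) = 120.70 mGal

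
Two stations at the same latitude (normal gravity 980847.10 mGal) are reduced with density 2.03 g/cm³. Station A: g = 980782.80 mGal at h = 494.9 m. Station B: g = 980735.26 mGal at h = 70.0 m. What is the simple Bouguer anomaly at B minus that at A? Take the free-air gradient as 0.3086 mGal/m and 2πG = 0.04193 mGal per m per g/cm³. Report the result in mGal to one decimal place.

Δg_SB(A) = 980782.80 − 980847.10 + 0.3086×494.9 − 0.04193×2.03×494.9 = 46.30 mGal
Δg_SB(B) = 980735.26 − 980847.10 + 0.3086×70.0 − 0.04193×2.03×70.0 = -96.20 mGal
Difference = -96.20 − (46.30) = -142.50 mGal

-142.5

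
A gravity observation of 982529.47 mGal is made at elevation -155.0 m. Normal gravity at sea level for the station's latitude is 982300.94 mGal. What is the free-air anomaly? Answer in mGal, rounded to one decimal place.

180.7

Free-air correction = 0.3086 × -155.0 = -47.83 mGal
Free-air anomaly = 982529.47 − 982300.94 + (-47.83) = 180.70 mGal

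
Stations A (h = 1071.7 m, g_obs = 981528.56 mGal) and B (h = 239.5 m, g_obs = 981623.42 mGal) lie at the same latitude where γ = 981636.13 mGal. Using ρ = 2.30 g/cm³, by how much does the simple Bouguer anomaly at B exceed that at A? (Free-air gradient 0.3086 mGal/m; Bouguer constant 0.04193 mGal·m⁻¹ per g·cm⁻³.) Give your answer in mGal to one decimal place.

-81.7

Δg_SB(A) = 981528.56 − 981636.13 + 0.3086×1071.7 − 0.04193×2.30×1071.7 = 119.80 mGal
Δg_SB(B) = 981623.42 − 981636.13 + 0.3086×239.5 − 0.04193×2.30×239.5 = 38.10 mGal
Difference = 38.10 − (119.80) = -81.70 mGal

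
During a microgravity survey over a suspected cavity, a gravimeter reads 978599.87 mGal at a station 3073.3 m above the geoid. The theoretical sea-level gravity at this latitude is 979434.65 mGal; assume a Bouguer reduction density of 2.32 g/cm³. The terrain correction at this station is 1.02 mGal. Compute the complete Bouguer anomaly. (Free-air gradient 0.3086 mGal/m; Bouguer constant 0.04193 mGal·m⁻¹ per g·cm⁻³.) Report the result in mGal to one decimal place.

Free-air correction = 0.3086 × 3073.3 = 948.42 mGal
Free-air anomaly = 978599.87 − 979434.65 + (948.42) = 113.64 mGal
Bouguer slab correction = 0.04193 × 2.32 × 3073.3 = 298.96 mGal
Simple Bouguer anomaly = 113.64 − (298.96) = -185.32 mGal
Complete Bouguer anomaly = -185.32 + 1.02 = -184.30 mGal

-184.3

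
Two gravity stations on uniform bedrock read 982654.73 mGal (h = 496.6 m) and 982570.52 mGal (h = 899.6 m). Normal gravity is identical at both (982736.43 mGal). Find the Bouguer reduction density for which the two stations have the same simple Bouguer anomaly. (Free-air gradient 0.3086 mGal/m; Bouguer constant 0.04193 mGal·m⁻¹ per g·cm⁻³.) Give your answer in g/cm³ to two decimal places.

2.38

Δg_obs = 982570.52 − 982654.73 = -84.21 mGal over Δh = 899.6 − 496.6 = 403.0 m
Equal Bouguer anomalies ⇒ Δg_obs + (0.3086 − 0.04193ρ)·Δh = 0
0.3086 − 0.04193ρ = −Δg_obs/Δh = 0.20896
ρ = (0.3086 − 0.20896) / 0.04193 = 2.38 g/cm³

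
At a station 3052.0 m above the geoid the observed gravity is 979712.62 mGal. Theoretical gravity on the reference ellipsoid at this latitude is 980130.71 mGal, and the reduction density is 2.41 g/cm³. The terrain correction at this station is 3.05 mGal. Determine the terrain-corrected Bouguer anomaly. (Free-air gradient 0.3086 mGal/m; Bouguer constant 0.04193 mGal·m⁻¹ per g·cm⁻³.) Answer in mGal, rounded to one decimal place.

218.4

Free-air correction = 0.3086 × 3052.0 = 941.85 mGal
Free-air anomaly = 979712.62 − 980130.71 + (941.85) = 523.76 mGal
Bouguer slab correction = 0.04193 × 2.41 × 3052.0 = 308.41 mGal
Simple Bouguer anomaly = 523.76 − (308.41) = 215.35 mGal
Complete Bouguer anomaly = 215.35 + 3.05 = 218.40 mGal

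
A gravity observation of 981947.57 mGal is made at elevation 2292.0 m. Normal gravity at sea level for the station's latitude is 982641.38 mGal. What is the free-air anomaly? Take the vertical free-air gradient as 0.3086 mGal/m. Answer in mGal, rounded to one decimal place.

Free-air correction = 0.3086 × 2292.0 = 707.31 mGal
Free-air anomaly = 981947.57 − 982641.38 + (707.31) = 13.50 mGal

13.5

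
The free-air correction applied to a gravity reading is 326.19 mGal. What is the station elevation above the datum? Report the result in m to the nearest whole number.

1057

h = 326.19 / 0.3086 = 1057.00 m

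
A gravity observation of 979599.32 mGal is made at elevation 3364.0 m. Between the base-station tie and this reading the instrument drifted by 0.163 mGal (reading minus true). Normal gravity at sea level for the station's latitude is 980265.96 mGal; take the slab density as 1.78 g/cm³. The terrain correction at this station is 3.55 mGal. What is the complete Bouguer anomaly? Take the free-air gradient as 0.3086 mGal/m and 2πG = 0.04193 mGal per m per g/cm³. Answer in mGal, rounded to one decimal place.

123.8

Drift-corrected reading = 979599.32 − (0.163) = 979599.157 mGal
Free-air correction = 0.3086 × 3364.0 = 1038.13 mGal
Free-air anomaly = 979599.157 − 980265.96 + (1038.13) = 371.327 mGal
Bouguer slab correction = 0.04193 × 1.78 × 3364.0 = 251.07 mGal
Simple Bouguer anomaly = 371.327 − (251.07) = 120.257 mGal
Complete Bouguer anomaly = 120.257 + 3.55 = 123.807 mGal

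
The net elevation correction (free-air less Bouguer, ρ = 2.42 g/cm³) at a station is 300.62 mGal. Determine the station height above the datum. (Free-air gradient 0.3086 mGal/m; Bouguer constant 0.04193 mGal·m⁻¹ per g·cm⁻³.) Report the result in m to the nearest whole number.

Combined gradient = 0.3086 − 0.04193 × 2.42 = 0.2071294 mGal/m
h = 300.62 / 0.2071294 = 1451.36 m

1451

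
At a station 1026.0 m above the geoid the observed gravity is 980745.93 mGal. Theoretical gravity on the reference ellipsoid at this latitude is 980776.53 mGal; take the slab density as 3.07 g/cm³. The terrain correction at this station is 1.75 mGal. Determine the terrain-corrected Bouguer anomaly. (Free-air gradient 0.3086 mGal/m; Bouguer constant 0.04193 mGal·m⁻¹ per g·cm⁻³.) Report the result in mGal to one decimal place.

Free-air correction = 0.3086 × 1026.0 = 316.62 mGal
Free-air anomaly = 980745.93 − 980776.53 + (316.62) = 286.02 mGal
Bouguer slab correction = 0.04193 × 3.07 × 1026.0 = 132.07 mGal
Simple Bouguer anomaly = 286.02 − (132.07) = 153.95 mGal
Complete Bouguer anomaly = 153.95 + 1.75 = 155.70 mGal

155.7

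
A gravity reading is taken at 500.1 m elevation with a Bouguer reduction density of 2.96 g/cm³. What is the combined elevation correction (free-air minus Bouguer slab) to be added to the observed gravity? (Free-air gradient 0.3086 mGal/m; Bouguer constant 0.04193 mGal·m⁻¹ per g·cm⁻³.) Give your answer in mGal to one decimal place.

Combined gradient = 0.3086 − 0.04193 × 2.96 = 0.1844872 mGal/m
Combined elevation correction = 0.1844872 × 500.1 = 92.3 mGal

92.3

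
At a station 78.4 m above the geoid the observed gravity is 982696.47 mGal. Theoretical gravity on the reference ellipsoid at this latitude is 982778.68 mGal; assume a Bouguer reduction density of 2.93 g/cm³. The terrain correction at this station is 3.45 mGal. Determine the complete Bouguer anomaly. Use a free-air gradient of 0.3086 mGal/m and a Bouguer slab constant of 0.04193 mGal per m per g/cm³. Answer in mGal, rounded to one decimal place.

-64.2

Free-air correction = 0.3086 × 78.4 = 24.19 mGal
Free-air anomaly = 982696.47 − 982778.68 + (24.19) = -58.02 mGal
Bouguer slab correction = 0.04193 × 2.93 × 78.4 = 9.63 mGal
Simple Bouguer anomaly = -58.02 − (9.63) = -67.65 mGal
Complete Bouguer anomaly = -67.65 + 3.45 = -64.20 mGal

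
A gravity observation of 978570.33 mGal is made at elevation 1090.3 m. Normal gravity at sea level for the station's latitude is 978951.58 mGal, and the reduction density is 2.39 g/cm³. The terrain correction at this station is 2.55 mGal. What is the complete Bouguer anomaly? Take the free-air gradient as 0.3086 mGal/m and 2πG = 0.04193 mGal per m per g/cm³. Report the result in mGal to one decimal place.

-151.5

Free-air correction = 0.3086 × 1090.3 = 336.47 mGal
Free-air anomaly = 978570.33 − 978951.58 + (336.47) = -44.78 mGal
Bouguer slab correction = 0.04193 × 2.39 × 1090.3 = 109.26 mGal
Simple Bouguer anomaly = -44.78 − (109.26) = -154.04 mGal
Complete Bouguer anomaly = -154.04 + 2.55 = -151.49 mGal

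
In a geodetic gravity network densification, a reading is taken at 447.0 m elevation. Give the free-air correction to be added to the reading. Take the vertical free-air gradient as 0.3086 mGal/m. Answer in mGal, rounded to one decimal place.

Free-air correction = 0.3086 × 447.0 = 137.9 mGal

137.9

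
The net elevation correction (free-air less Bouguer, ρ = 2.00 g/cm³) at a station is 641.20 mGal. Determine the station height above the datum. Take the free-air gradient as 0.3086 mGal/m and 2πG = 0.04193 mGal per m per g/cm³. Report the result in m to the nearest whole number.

2853

Combined gradient = 0.3086 − 0.04193 × 2.00 = 0.2247400 mGal/m
h = 641.20 / 0.2247400 = 2853.07 m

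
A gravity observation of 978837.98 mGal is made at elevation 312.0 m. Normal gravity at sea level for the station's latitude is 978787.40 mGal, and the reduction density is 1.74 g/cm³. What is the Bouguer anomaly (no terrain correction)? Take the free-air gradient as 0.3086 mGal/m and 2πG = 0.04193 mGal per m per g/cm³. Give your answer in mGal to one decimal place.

Free-air correction = 0.3086 × 312.0 = 96.28 mGal
Free-air anomaly = 978837.98 − 978787.40 + (96.28) = 146.86 mGal
Bouguer slab correction = 0.04193 × 1.74 × 312.0 = 22.76 mGal
Simple Bouguer anomaly = 146.86 − (22.76) = 124.10 mGal

124.1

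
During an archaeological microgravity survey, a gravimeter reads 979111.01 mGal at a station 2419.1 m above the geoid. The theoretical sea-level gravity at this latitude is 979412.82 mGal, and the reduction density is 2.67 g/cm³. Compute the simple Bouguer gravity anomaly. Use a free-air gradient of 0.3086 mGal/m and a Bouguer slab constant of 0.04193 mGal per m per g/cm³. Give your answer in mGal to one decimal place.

173.9

Free-air correction = 0.3086 × 2419.1 = 746.53 mGal
Free-air anomaly = 979111.01 − 979412.82 + (746.53) = 444.72 mGal
Bouguer slab correction = 0.04193 × 2.67 × 2419.1 = 270.83 mGal
Simple Bouguer anomaly = 444.72 − (270.83) = 173.89 mGal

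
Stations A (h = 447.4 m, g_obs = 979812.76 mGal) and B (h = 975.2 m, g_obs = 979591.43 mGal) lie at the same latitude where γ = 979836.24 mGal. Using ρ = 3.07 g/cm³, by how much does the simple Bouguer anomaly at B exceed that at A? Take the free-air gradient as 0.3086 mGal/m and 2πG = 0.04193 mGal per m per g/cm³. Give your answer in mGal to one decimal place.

Δg_SB(A) = 979812.76 − 979836.24 + 0.3086×447.4 − 0.04193×3.07×447.4 = 57.00 mGal
Δg_SB(B) = 979591.43 − 979836.24 + 0.3086×975.2 − 0.04193×3.07×975.2 = -69.40 mGal
Difference = -69.40 − (57.00) = -126.40 mGal

-126.4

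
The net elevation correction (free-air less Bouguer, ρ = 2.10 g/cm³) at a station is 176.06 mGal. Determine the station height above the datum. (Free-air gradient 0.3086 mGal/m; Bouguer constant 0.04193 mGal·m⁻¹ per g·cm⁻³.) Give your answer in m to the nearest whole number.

Combined gradient = 0.3086 − 0.04193 × 2.10 = 0.2205470 mGal/m
h = 176.06 / 0.2205470 = 798.29 m

798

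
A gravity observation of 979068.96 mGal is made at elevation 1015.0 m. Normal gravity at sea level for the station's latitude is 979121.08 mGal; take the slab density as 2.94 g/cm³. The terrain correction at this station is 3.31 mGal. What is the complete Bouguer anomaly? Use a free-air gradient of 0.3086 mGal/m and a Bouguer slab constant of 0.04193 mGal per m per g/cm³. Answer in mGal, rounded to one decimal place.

139.3

Free-air correction = 0.3086 × 1015.0 = 313.23 mGal
Free-air anomaly = 979068.96 − 979121.08 + (313.23) = 261.11 mGal
Bouguer slab correction = 0.04193 × 2.94 × 1015.0 = 125.12 mGal
Simple Bouguer anomaly = 261.11 − (125.12) = 135.99 mGal
Complete Bouguer anomaly = 135.99 + 3.31 = 139.30 mGal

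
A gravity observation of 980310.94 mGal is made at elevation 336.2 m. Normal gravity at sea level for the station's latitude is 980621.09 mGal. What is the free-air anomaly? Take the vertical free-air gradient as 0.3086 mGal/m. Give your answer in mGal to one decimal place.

-206.4

Free-air correction = 0.3086 × 336.2 = 103.75 mGal
Free-air anomaly = 980310.94 − 980621.09 + (103.75) = -206.40 mGal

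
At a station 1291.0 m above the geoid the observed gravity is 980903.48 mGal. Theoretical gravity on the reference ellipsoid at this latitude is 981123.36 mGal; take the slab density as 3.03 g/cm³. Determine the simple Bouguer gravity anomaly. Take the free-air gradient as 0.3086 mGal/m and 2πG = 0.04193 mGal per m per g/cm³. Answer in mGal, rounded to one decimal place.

14.5

Free-air correction = 0.3086 × 1291.0 = 398.40 mGal
Free-air anomaly = 980903.48 − 981123.36 + (398.40) = 178.52 mGal
Bouguer slab correction = 0.04193 × 3.03 × 1291.0 = 164.02 mGal
Simple Bouguer anomaly = 178.52 − (164.02) = 14.50 mGal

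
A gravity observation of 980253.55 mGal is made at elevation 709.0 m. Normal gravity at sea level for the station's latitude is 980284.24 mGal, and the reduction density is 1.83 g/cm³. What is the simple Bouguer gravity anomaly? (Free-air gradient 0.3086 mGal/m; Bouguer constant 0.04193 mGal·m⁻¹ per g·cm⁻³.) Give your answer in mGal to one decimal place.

133.7

Free-air correction = 0.3086 × 709.0 = 218.80 mGal
Free-air anomaly = 980253.55 − 980284.24 + (218.80) = 188.11 mGal
Bouguer slab correction = 0.04193 × 1.83 × 709.0 = 54.40 mGal
Simple Bouguer anomaly = 188.11 − (54.40) = 133.71 mGal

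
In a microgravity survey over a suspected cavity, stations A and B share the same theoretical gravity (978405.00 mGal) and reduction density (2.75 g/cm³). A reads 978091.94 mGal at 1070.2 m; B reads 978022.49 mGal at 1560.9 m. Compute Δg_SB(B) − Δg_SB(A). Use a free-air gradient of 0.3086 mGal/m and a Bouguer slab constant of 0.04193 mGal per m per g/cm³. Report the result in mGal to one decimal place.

Δg_SB(A) = 978091.94 − 978405.00 + 0.3086×1070.2 − 0.04193×2.75×1070.2 = -106.20 mGal
Δg_SB(B) = 978022.49 − 978405.00 + 0.3086×1560.9 − 0.04193×2.75×1560.9 = -80.80 mGal
Difference = -80.80 − (-106.20) = 25.40 mGal

25.4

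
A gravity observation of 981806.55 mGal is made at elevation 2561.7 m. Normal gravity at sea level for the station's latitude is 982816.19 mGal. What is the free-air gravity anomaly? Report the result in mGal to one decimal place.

Free-air correction = 0.3086 × 2561.7 = 790.54 mGal
Free-air anomaly = 981806.55 − 982816.19 + (790.54) = -219.10 mGal

-219.1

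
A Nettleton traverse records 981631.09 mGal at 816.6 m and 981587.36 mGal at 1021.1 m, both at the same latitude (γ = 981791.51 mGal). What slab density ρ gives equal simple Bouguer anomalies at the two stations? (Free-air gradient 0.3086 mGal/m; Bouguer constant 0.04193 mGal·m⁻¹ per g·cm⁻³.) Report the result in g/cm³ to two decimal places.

Δg_obs = 981587.36 − 981631.09 = -43.73 mGal over Δh = 1021.1 − 816.6 = 204.5 m
Equal Bouguer anomalies ⇒ Δg_obs + (0.3086 − 0.04193ρ)·Δh = 0
0.3086 − 0.04193ρ = −Δg_obs/Δh = 0.21384
ρ = (0.3086 − 0.21384) / 0.04193 = 2.26 g/cm³

2.26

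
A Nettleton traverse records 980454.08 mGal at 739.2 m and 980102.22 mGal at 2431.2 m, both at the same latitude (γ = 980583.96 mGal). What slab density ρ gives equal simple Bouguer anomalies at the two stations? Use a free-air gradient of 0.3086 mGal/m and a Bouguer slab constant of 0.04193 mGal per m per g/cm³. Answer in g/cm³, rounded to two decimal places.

2.40

Δg_obs = 980102.22 − 980454.08 = -351.86 mGal over Δh = 2431.2 − 739.2 = 1692.0 m
Equal Bouguer anomalies ⇒ Δg_obs + (0.3086 − 0.04193ρ)·Δh = 0
0.3086 − 0.04193ρ = −Δg_obs/Δh = 0.20796
ρ = (0.3086 − 0.20796) / 0.04193 = 2.40 g/cm³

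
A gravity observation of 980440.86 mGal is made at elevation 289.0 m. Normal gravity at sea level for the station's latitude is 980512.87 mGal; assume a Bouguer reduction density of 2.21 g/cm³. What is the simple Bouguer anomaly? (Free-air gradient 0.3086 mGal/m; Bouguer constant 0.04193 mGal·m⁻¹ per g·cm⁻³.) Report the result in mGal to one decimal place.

Free-air correction = 0.3086 × 289.0 = 89.19 mGal
Free-air anomaly = 980440.86 − 980512.87 + (89.19) = 17.18 mGal
Bouguer slab correction = 0.04193 × 2.21 × 289.0 = 26.78 mGal
Simple Bouguer anomaly = 17.18 − (26.78) = -9.60 mGal

-9.6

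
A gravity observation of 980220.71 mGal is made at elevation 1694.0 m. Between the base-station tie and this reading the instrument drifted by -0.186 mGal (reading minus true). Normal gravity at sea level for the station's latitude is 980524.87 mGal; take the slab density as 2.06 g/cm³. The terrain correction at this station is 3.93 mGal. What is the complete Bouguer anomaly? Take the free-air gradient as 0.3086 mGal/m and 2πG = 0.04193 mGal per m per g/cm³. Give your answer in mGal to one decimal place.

76.4

Drift-corrected reading = 980220.71 − (-0.186) = 980220.896 mGal
Free-air correction = 0.3086 × 1694.0 = 522.77 mGal
Free-air anomaly = 980220.896 − 980524.87 + (522.77) = 218.796 mGal
Bouguer slab correction = 0.04193 × 2.06 × 1694.0 = 146.32 mGal
Simple Bouguer anomaly = 218.796 − (146.32) = 72.476 mGal
Complete Bouguer anomaly = 72.476 + 3.93 = 76.406 mGal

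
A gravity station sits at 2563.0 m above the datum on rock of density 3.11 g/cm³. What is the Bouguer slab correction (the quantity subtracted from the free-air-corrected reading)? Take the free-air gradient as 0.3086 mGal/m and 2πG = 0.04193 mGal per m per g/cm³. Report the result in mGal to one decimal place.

334.2

Bouguer slab correction = 0.04193 × 3.11 × 2563.0 = 334.2 mGal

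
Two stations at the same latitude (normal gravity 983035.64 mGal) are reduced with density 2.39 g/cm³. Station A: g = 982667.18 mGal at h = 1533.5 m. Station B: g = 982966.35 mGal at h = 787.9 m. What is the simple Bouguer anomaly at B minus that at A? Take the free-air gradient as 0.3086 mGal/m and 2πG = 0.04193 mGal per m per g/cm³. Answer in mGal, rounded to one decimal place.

143.8

Δg_SB(A) = 982667.18 − 983035.64 + 0.3086×1533.5 − 0.04193×2.39×1533.5 = -48.90 mGal
Δg_SB(B) = 982966.35 − 983035.64 + 0.3086×787.9 − 0.04193×2.39×787.9 = 94.90 mGal
Difference = 94.90 − (-48.90) = 143.80 mGal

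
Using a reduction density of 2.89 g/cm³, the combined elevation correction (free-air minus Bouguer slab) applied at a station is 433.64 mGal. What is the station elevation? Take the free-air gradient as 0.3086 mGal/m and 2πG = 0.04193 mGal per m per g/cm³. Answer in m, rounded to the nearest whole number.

Combined gradient = 0.3086 − 0.04193 × 2.89 = 0.1874223 mGal/m
h = 433.64 / 0.1874223 = 2313.71 m

2314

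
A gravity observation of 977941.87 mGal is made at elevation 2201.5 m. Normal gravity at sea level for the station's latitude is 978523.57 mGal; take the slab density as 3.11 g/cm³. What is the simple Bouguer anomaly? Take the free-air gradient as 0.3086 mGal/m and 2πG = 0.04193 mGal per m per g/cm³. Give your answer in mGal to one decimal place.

Free-air correction = 0.3086 × 2201.5 = 679.38 mGal
Free-air anomaly = 977941.87 − 978523.57 + (679.38) = 97.68 mGal
Bouguer slab correction = 0.04193 × 3.11 × 2201.5 = 287.08 mGal
Simple Bouguer anomaly = 97.68 − (287.08) = -189.40 mGal

-189.4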